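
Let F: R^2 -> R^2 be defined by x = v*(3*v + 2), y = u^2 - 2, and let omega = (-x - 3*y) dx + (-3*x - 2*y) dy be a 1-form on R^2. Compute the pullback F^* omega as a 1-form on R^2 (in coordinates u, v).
F^* omega = (2*u*(-2*u^2 - 9*v^2 - 6*v + 4)) du + (-18*u^2*v - 6*u^2 - 18*v^3 - 18*v^2 + 32*v + 12) dv

Using F^*(f dg) = (f ∘ F) d(g ∘ F), substitute each coordinate x_i by F_i(u, v) in f_i, and replace dx_i by d F_i = (∂F_i/∂u) du + (∂F_i/∂v) dv.
  For the x component: f_1(F) = -3*u^2 - 3*v^2 - 2*v + 6; d F_1 = (0) du + (6*v + 2) dv
  For the y component: f_2(F) = -2*u^2 - 9*v^2 - 6*v + 4; d F_2 = (2*u) du + (0) dv
Combining and collecting du, dv coefficients:
  coeff of du: 2*u*(-2*u^2 - 9*v^2 - 6*v + 4)
  coeff of dv: -18*u^2*v - 6*u^2 - 18*v^3 - 18*v^2 + 32*v + 12
F^* omega = (2*u*(-2*u^2 - 9*v^2 - 6*v + 4)) du + (-18*u^2*v - 6*u^2 - 18*v^3 - 18*v^2 + 32*v + 12) dv.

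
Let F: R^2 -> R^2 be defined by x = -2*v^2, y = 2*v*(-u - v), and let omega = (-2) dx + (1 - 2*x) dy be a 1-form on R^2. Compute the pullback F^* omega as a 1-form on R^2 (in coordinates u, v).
F^* omega = (-8*v^3 - 2*v) du + (-8*u*v^2 - 2*u - 16*v^3 + 4*v) dv

Using F^*(f dg) = (f ∘ F) d(g ∘ F), substitute each coordinate x_i by F_i(u, v) in f_i, and replace dx_i by d F_i = (∂F_i/∂u) du + (∂F_i/∂v) dv.
  For the x component: f_1(F) = -2; d F_1 = (0) du + (-4*v) dv
  For the y component: f_2(F) = 4*v^2 + 1; d F_2 = (-2*v) du + (-2*u - 4*v) dv
Combining and collecting du, dv coefficients:
  coeff of du: -8*v^3 - 2*v
  coeff of dv: -8*u*v^2 - 2*u - 16*v^3 + 4*v
F^* omega = (-8*v^3 - 2*v) du + (-8*u*v^2 - 2*u - 16*v^3 + 4*v) dv.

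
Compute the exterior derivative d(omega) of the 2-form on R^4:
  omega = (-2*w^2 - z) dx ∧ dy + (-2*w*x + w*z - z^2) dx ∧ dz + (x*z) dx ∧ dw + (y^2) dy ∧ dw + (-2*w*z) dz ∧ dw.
d(omega) = (-1) dx ∧ dy ∧ dz + (-4*w) dx ∧ dy ∧ dw + (-3*x + z) dx ∧ dz ∧ dw

For a 2-form omega = sum_{i<j} g_{ij} dx_i ∧ dx_j, the exterior derivative is
  d(omega) = sum_{i<j} d(g_{ij}) ∧ dx_i ∧ dx_j = sum_{i<j, k} (∂g_{ij}/∂x_k) dx_k ∧ dx_i ∧ dx_j.
Expand each term, using dx_k ∧ dx_i ∧ dx_j = sgn(permutation) dx_{(a)} ∧ dx_{(b)} ∧ dx_{(c)} with (a < b < c) sorted:
  d(-2*w^2 - z) includes (∂/∂z)(-2*w^2 - z) dz = (-1) dz, which multiplied by dx ∧ dy gives (-1) dx ∧ dy ∧ dz
  d(-2*w^2 - z) includes (∂/∂w)(-2*w^2 - z) dw = (-4*w) dw, which multiplied by dx ∧ dy gives (-4*w) dx ∧ dy ∧ dw
  d(-2*w*x + w*z - z^2) includes (∂/∂w)(-2*w*x + w*z - z^2) dw = (-2*x + z) dw, which multiplied by dx ∧ dz gives (-2*x + z) dx ∧ dz ∧ dw
  d(x*z) includes (∂/∂z)(x*z) dz = (x) dz, which multiplied by dx ∧ dw gives (-x) dx ∧ dz ∧ dw
Collecting like 3-forms: d(omega) = (-1) dx ∧ dy ∧ dz + (-4*w) dx ∧ dy ∧ dw + (-3*x + z) dx ∧ dz ∧ dw.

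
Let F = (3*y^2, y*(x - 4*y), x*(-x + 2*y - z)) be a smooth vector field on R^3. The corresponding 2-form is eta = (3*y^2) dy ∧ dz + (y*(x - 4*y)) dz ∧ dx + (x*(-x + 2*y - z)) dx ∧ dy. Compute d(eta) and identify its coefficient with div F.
d(eta) = (-8*y) dx ∧ dy ∧ dz; div F = -8*y

For a 2-form in R^3 of the form above, applying d gives a 3-form with coefficient ∂P/∂x + ∂Q/∂y + ∂R/∂z:
  ∂P/∂x = 0
  ∂Q/∂y = x - 8*y
  ∂R/∂z = -x
Sum = -8*y, which is exactly div F.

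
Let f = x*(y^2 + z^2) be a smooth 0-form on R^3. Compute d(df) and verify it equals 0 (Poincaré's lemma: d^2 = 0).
d(df) = 0

Step 1: df = sum_i (∂f/∂x_i) dx_i = (y^2 + z^2) dx + (2*x*y) dy + (2*x*z) dz.
Step 2: Apply d again. Using the 1-form formula, the coefficient of dx ∧ dy in d(df) is ∂^2 f/∂x ∂y - ∂^2 f/∂y ∂x = (2*y) - (2*y) = 0 (equality of mixed partials for smooth f).
Similarly for dx ∧ dz and dy ∧ dz — all coefficients vanish. So d(df) = 0.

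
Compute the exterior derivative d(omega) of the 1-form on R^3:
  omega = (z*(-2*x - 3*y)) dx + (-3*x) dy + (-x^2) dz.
d(omega) = (3*z - 3) dx ∧ dy + (3*y) dx ∧ dz

For a 1-form omega = sum_i f_i dx_i, the exterior derivative is
  d(omega) = sum_{i < j} (∂f_j/∂x_i - ∂f_i/∂x_j) dx_i ∧ dx_j.
  coefficient of dx ∧ dy: ∂f_2/∂x - ∂f_1/∂y = ∂(-3*x)/∂x - ∂(z*(-2*x - 3*y))/∂y = 3*z - 3
  coefficient of dx ∧ dz: ∂f_3/∂x - ∂f_1/∂z = ∂(-x^2)/∂x - ∂(z*(-2*x - 3*y))/∂z = 3*y
Assembling: d(omega) = (3*z - 3) dx ∧ dy + (3*y) dx ∧ dz.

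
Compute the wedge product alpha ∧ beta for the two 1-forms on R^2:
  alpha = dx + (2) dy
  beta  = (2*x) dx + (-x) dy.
alpha ∧ beta = (-5*x) dx ∧ dy

Distribute the wedge, using dx_i ∧ dx_j = -dx_j ∧ dx_i and dx_i ∧ dx_i = 0. For each pair (i, j) with i < j, the coefficient of dx_i ∧ dx_j in alpha ∧ beta is (alpha_i * beta_j - alpha_j * beta_i). Collecting: alpha ∧ beta = (-5*x) dx ∧ dy.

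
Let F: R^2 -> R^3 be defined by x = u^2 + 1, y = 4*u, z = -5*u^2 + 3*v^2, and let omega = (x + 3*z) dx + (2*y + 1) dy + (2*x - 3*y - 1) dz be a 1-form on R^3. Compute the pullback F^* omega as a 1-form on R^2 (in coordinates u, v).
F^* omega = (-48*u^3 + 120*u^2 + 18*u*v^2 + 24*u + 4) du + (6*v*(2*u^2 - 12*u + 1)) dv

Using F^*(f dg) = (f ∘ F) d(g ∘ F), substitute each coordinate x_i by F_i(u, v) in f_i, and replace dx_i by d F_i = (∂F_i/∂u) du + (∂F_i/∂v) dv.
  For the x component: f_1(F) = -14*u^2 + 9*v^2 + 1; d F_1 = (2*u) du + (0) dv
  For the y component: f_2(F) = 8*u + 1; d F_2 = (4) du + (0) dv
  For the z component: f_3(F) = 2*u^2 - 12*u + 1; d F_3 = (-10*u) du + (6*v) dv
Combining and collecting du, dv coefficients:
  coeff of du: -48*u^3 + 120*u^2 + 18*u*v^2 + 24*u + 4
  coeff of dv: 6*v*(2*u^2 - 12*u + 1)
F^* omega = (-48*u^3 + 120*u^2 + 18*u*v^2 + 24*u + 4) du + (6*v*(2*u^2 - 12*u + 1)) dv.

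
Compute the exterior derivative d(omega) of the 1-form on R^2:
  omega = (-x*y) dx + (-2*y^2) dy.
d(omega) = (x) dx ∧ dy

For a 1-form omega = sum_i f_i dx_i, the exterior derivative is
  d(omega) = sum_{i < j} (∂f_j/∂x_i - ∂f_i/∂x_j) dx_i ∧ dx_j.
  coefficient of dx ∧ dy: ∂f_2/∂x - ∂f_1/∂y = ∂(-2*y^2)/∂x - ∂(-x*y)/∂y = x
Assembling: d(omega) = (x) dx ∧ dy.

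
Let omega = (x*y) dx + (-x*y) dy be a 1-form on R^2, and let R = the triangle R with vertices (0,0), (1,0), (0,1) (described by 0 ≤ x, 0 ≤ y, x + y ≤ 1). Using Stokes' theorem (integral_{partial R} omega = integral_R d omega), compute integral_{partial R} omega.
integral_(partial R) omega = -1/3

Stokes: integral_partial_R omega = integral_R d omega with d omega = (∂Q/∂x - ∂P/∂y) dx ∧ dy.
  ∂Q/∂x = -y
  ∂P/∂y = x
  integrand = ∂Q/∂x - ∂P/∂y = -x - y.
Integrating over R: integral_0^1 integral_0^{1-x} (-x - y) dy dx = -1/3.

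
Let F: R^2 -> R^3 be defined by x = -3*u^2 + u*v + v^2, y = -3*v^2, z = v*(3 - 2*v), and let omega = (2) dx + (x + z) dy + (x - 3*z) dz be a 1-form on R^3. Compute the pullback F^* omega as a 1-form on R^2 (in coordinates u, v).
F^* omega = (-12*u + 2*v) du + (30*u^2*v - 9*u^2 - 10*u*v^2 + 3*u*v + 2*u - 22*v^3 + 39*v^2 - 23*v) dv

Using F^*(f dg) = (f ∘ F) d(g ∘ F), substitute each coordinate x_i by F_i(u, v) in f_i, and replace dx_i by d F_i = (∂F_i/∂u) du + (∂F_i/∂v) dv.
  For the x component: f_1(F) = 2; d F_1 = (-6*u + v) du + (u + 2*v) dv
  For the y component: f_2(F) = -3*u^2 + u*v - v^2 + 3*v; d F_2 = (0) du + (-6*v) dv
  For the z component: f_3(F) = -3*u^2 + u*v + 7*v^2 - 9*v; d F_3 = (0) du + (3 - 4*v) dv
Combining and collecting du, dv coefficients:
  coeff of du: -12*u + 2*v
  coeff of dv: 30*u^2*v - 9*u^2 - 10*u*v^2 + 3*u*v + 2*u - 22*v^3 + 39*v^2 - 23*v
F^* omega = (-12*u + 2*v) du + (30*u^2*v - 9*u^2 - 10*u*v^2 + 3*u*v + 2*u - 22*v^3 + 39*v^2 - 23*v) dv.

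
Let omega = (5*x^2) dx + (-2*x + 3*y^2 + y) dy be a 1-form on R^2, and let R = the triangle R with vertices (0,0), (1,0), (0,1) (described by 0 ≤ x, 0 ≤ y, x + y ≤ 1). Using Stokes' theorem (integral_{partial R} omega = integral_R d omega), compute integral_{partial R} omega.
integral_(partial R) omega = -1

Stokes: integral_partial_R omega = integral_R d omega with d omega = (∂Q/∂x - ∂P/∂y) dx ∧ dy.
  ∂Q/∂x = -2
  ∂P/∂y = 0
  integrand = ∂Q/∂x - ∂P/∂y = -2.
Integrating over R: integral_0^1 integral_0^{1-x} (-2) dy dx = -1.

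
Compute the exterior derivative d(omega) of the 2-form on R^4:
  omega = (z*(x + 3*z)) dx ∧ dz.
d(omega) = 0

For a 2-form omega = sum_{i<j} g_{ij} dx_i ∧ dx_j, the exterior derivative is
  d(omega) = sum_{i<j} d(g_{ij}) ∧ dx_i ∧ dx_j = sum_{i<j, k} (∂g_{ij}/∂x_k) dx_k ∧ dx_i ∧ dx_j.
Expand each term, using dx_k ∧ dx_i ∧ dx_j = sgn(permutation) dx_{(a)} ∧ dx_{(b)} ∧ dx_{(c)} with (a < b < c) sorted:

Collecting like 3-forms: d(omega) = 0.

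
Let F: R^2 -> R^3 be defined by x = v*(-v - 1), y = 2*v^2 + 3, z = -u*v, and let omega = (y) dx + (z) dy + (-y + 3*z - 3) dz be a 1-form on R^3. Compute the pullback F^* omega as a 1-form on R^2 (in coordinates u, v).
F^* omega = (v*(3*u*v + 2*v^2 + 6)) du + (3*u^2*v - 2*u*v^2 + 6*u - 4*v^3 - 2*v^2 - 6*v - 3) dv

Using F^*(f dg) = (f ∘ F) d(g ∘ F), substitute each coordinate x_i by F_i(u, v) in f_i, and replace dx_i by d F_i = (∂F_i/∂u) du + (∂F_i/∂v) dv.
  For the x component: f_1(F) = 2*v^2 + 3; d F_1 = (0) du + (-2*v - 1) dv
  For the y component: f_2(F) = -u*v; d F_2 = (0) du + (4*v) dv
  For the z component: f_3(F) = -3*u*v - 2*v^2 - 6; d F_3 = (-v) du + (-u) dv
Combining and collecting du, dv coefficients:
  coeff of du: v*(3*u*v + 2*v^2 + 6)
  coeff of dv: 3*u^2*v - 2*u*v^2 + 6*u - 4*v^3 - 2*v^2 - 6*v - 3
F^* omega = (v*(3*u*v + 2*v^2 + 6)) du + (3*u^2*v - 2*u*v^2 + 6*u - 4*v^3 - 2*v^2 - 6*v - 3) dv.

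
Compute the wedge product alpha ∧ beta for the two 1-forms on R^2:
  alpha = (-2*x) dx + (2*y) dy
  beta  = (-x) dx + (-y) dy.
alpha ∧ beta = (4*x*y) dx ∧ dy

Distribute the wedge, using dx_i ∧ dx_j = -dx_j ∧ dx_i and dx_i ∧ dx_i = 0. For each pair (i, j) with i < j, the coefficient of dx_i ∧ dx_j in alpha ∧ beta is (alpha_i * beta_j - alpha_j * beta_i). Collecting: alpha ∧ beta = (4*x*y) dx ∧ dy.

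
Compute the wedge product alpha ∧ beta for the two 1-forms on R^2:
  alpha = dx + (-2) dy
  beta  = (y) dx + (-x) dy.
alpha ∧ beta = (-x + 2*y) dx ∧ dy

Distribute the wedge, using dx_i ∧ dx_j = -dx_j ∧ dx_i and dx_i ∧ dx_i = 0. For each pair (i, j) with i < j, the coefficient of dx_i ∧ dx_j in alpha ∧ beta is (alpha_i * beta_j - alpha_j * beta_i). Collecting: alpha ∧ beta = (-x + 2*y) dx ∧ dy.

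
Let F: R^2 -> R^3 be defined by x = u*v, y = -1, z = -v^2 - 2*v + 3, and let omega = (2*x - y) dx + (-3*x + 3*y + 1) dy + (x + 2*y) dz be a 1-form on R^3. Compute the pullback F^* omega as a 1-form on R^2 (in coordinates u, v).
F^* omega = (v*(2*u*v + 1)) du + (2*u^2*v - 2*u*v^2 - 2*u*v + u + 4*v + 4) dv

Using F^*(f dg) = (f ∘ F) d(g ∘ F), substitute each coordinate x_i by F_i(u, v) in f_i, and replace dx_i by d F_i = (∂F_i/∂u) du + (∂F_i/∂v) dv.
  For the x component: f_1(F) = 2*u*v + 1; d F_1 = (v) du + (u) dv
  For the y component: f_2(F) = -3*u*v - 2; d F_2 = (0) du + (0) dv
  For the z component: f_3(F) = u*v - 2; d F_3 = (0) du + (-2*v - 2) dv
Combining and collecting du, dv coefficients:
  coeff of du: v*(2*u*v + 1)
  coeff of dv: 2*u^2*v - 2*u*v^2 - 2*u*v + u + 4*v + 4
F^* omega = (v*(2*u*v + 1)) du + (2*u^2*v - 2*u*v^2 - 2*u*v + u + 4*v + 4) dv.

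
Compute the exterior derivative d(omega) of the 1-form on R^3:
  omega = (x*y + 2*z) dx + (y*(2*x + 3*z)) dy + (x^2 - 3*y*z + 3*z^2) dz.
d(omega) = (-x + 2*y) dx ∧ dy + (2*x - 2) dx ∧ dz + (-3*y - 3*z) dy ∧ dz

For a 1-form omega = sum_i f_i dx_i, the exterior derivative is
  d(omega) = sum_{i < j} (∂f_j/∂x_i - ∂f_i/∂x_j) dx_i ∧ dx_j.
  coefficient of dx ∧ dy: ∂f_2/∂x - ∂f_1/∂y = ∂(y*(2*x + 3*z))/∂x - ∂(x*y + 2*z)/∂y = -x + 2*y
  coefficient of dx ∧ dz: ∂f_3/∂x - ∂f_1/∂z = ∂(x^2 - 3*y*z + 3*z^2)/∂x - ∂(x*y + 2*z)/∂z = 2*x - 2
  coefficient of dy ∧ dz: ∂f_3/∂y - ∂f_2/∂z = ∂(x^2 - 3*y*z + 3*z^2)/∂y - ∂(y*(2*x + 3*z))/∂z = -3*y - 3*z
Assembling: d(omega) = (-x + 2*y) dx ∧ dy + (2*x - 2) dx ∧ dz + (-3*y - 3*z) dy ∧ dz.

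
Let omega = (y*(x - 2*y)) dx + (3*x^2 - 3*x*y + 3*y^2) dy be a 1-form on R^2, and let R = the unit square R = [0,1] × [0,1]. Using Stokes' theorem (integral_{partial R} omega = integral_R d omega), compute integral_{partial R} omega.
integral_(partial R) omega = 3

Stokes: integral_partial_R omega = integral_R d omega with d omega = (∂Q/∂x - ∂P/∂y) dx ∧ dy.
  ∂Q/∂x = 6*x - 3*y
  ∂P/∂y = x - 4*y
  integrand = ∂Q/∂x - ∂P/∂y = 5*x + y.
Integrating over R: integral_0^1 integral_0^1 (5*x + y) dx dy = 3.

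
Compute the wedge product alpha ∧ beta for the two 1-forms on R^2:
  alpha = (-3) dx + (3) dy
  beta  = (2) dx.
alpha ∧ beta = (-6) dx ∧ dy

Distribute the wedge, using dx_i ∧ dx_j = -dx_j ∧ dx_i and dx_i ∧ dx_i = 0. For each pair (i, j) with i < j, the coefficient of dx_i ∧ dx_j in alpha ∧ beta is (alpha_i * beta_j - alpha_j * beta_i). Collecting: alpha ∧ beta = (-6) dx ∧ dy.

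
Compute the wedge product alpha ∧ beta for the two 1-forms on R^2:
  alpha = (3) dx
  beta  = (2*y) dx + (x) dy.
alpha ∧ beta = (3*x) dx ∧ dy

Distribute the wedge, using dx_i ∧ dx_j = -dx_j ∧ dx_i and dx_i ∧ dx_i = 0. For each pair (i, j) with i < j, the coefficient of dx_i ∧ dx_j in alpha ∧ beta is (alpha_i * beta_j - alpha_j * beta_i). Collecting: alpha ∧ beta = (3*x) dx ∧ dy.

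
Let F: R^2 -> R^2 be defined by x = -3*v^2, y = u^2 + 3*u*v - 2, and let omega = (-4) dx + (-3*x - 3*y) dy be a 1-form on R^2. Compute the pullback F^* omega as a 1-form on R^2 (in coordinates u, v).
F^* omega = (-6*u^3 - 27*u^2*v - 9*u*v^2 + 12*u + 27*v^3 + 18*v) du + (-9*u^3 - 27*u^2*v + 27*u*v^2 + 18*u + 24*v) dv

Using F^*(f dg) = (f ∘ F) d(g ∘ F), substitute each coordinate x_i by F_i(u, v) in f_i, and replace dx_i by d F_i = (∂F_i/∂u) du + (∂F_i/∂v) dv.
  For the x component: f_1(F) = -4; d F_1 = (0) du + (-6*v) dv
  For the y component: f_2(F) = -3*u^2 - 9*u*v + 9*v^2 + 6; d F_2 = (2*u + 3*v) du + (3*u) dv
Combining and collecting du, dv coefficients:
  coeff of du: -6*u^3 - 27*u^2*v - 9*u*v^2 + 12*u + 27*v^3 + 18*v
  coeff of dv: -9*u^3 - 27*u^2*v + 27*u*v^2 + 18*u + 24*v
F^* omega = (-6*u^3 - 27*u^2*v - 9*u*v^2 + 12*u + 27*v^3 + 18*v) du + (-9*u^3 - 27*u^2*v + 27*u*v^2 + 18*u + 24*v) dv.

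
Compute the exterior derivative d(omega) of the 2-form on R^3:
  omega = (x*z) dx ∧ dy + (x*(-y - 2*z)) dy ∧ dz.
d(omega) = (x - y - 2*z) dx ∧ dy ∧ dz

For a 2-form omega = sum_{i<j} g_{ij} dx_i ∧ dx_j, the exterior derivative is
  d(omega) = sum_{i<j} d(g_{ij}) ∧ dx_i ∧ dx_j = sum_{i<j, k} (∂g_{ij}/∂x_k) dx_k ∧ dx_i ∧ dx_j.
Expand each term, using dx_k ∧ dx_i ∧ dx_j = sgn(permutation) dx_{(a)} ∧ dx_{(b)} ∧ dx_{(c)} with (a < b < c) sorted:
  d(x*z) includes (∂/∂z)(x*z) dz = (x) dz, which multiplied by dx ∧ dy gives (x) dx ∧ dy ∧ dz
  d(x*(-y - 2*z)) includes (∂/∂x)(x*(-y - 2*z)) dx = (-y - 2*z) dx, which multiplied by dy ∧ dz gives (-y - 2*z) dx ∧ dy ∧ dz
Collecting like 3-forms: d(omega) = (x - y - 2*z) dx ∧ dy ∧ dz.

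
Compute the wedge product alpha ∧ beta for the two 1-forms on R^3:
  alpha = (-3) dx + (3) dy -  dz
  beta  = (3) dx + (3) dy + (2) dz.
alpha ∧ beta = (-18) dx ∧ dy + (-3) dx ∧ dz + (9) dy ∧ dz

Distribute the wedge, using dx_i ∧ dx_j = -dx_j ∧ dx_i and dx_i ∧ dx_i = 0. For each pair (i, j) with i < j, the coefficient of dx_i ∧ dx_j in alpha ∧ beta is (alpha_i * beta_j - alpha_j * beta_i). Collecting: alpha ∧ beta = (-18) dx ∧ dy + (-3) dx ∧ dz + (9) dy ∧ dz.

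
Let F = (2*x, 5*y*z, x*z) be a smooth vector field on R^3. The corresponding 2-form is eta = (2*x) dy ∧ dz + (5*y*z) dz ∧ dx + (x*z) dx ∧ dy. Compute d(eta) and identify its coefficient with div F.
d(eta) = (x + 5*z + 2) dx ∧ dy ∧ dz; div F = x + 5*z + 2

For a 2-form in R^3 of the form above, applying d gives a 3-form with coefficient ∂P/∂x + ∂Q/∂y + ∂R/∂z:
  ∂P/∂x = 2
  ∂Q/∂y = 5*z
  ∂R/∂z = x
Sum = x + 5*z + 2, which is exactly div F.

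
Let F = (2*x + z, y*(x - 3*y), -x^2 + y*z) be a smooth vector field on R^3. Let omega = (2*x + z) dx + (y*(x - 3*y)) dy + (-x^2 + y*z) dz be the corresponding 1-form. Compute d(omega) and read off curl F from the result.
d(omega) = (z) dy ∧ dz + (2*x + 1) dz ∧ dx + (y) dx ∧ dy; curl F = (z, 2*x + 1, y)

d omega = sum_{i<j} (∂f_j/∂x_i - ∂f_i/∂x_j) dx_i ∧ dx_j. Under the identification (dy ∧ dz, dz ∧ dx, dx ∧ dy) ↔ (e_x, e_y, e_z), the coefficients are exactly the components of curl F. Compute:
  ∂R/∂y - ∂Q/∂z = (z) - (0) = z
  ∂P/∂z - ∂R/∂x = (1) - (-2*x) = 2*x + 1
  ∂Q/∂x - ∂P/∂y = (y) - (0) = y.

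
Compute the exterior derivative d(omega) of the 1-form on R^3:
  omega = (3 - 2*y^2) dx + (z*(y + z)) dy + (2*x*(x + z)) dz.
d(omega) = (4*y) dx ∧ dy + (4*x + 2*z) dx ∧ dz + (-y - 2*z) dy ∧ dz

For a 1-form omega = sum_i f_i dx_i, the exterior derivative is
  d(omega) = sum_{i < j} (∂f_j/∂x_i - ∂f_i/∂x_j) dx_i ∧ dx_j.
  coefficient of dx ∧ dy: ∂f_2/∂x - ∂f_1/∂y = ∂(z*(y + z))/∂x - ∂(3 - 2*y^2)/∂y = 4*y
  coefficient of dx ∧ dz: ∂f_3/∂x - ∂f_1/∂z = ∂(2*x*(x + z))/∂x - ∂(3 - 2*y^2)/∂z = 4*x + 2*z
  coefficient of dy ∧ dz: ∂f_3/∂y - ∂f_2/∂z = ∂(2*x*(x + z))/∂y - ∂(z*(y + z))/∂z = -y - 2*z
Assembling: d(omega) = (4*y) dx ∧ dy + (4*x + 2*z) dx ∧ dz + (-y - 2*z) dy ∧ dz.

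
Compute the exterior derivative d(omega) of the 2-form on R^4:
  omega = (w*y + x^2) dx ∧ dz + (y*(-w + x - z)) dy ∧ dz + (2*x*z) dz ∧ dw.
d(omega) = (-w + y) dx ∧ dy ∧ dz + (y + 2*z) dx ∧ dz ∧ dw + (-y) dy ∧ dz ∧ dw

For a 2-form omega = sum_{i<j} g_{ij} dx_i ∧ dx_j, the exterior derivative is
  d(omega) = sum_{i<j} d(g_{ij}) ∧ dx_i ∧ dx_j = sum_{i<j, k} (∂g_{ij}/∂x_k) dx_k ∧ dx_i ∧ dx_j.
Expand each term, using dx_k ∧ dx_i ∧ dx_j = sgn(permutation) dx_{(a)} ∧ dx_{(b)} ∧ dx_{(c)} with (a < b < c) sorted:
  d(w*y + x^2) includes (∂/∂y)(w*y + x^2) dy = (w) dy, which multiplied by dx ∧ dz gives (-w) dx ∧ dy ∧ dz
  d(w*y + x^2) includes (∂/∂w)(w*y + x^2) dw = (y) dw, which multiplied by dx ∧ dz gives (y) dx ∧ dz ∧ dw
  d(y*(-w + x - z)) includes (∂/∂x)(y*(-w + x - z)) dx = (y) dx, which multiplied by dy ∧ dz gives (y) dx ∧ dy ∧ dz
  d(y*(-w + x - z)) includes (∂/∂w)(y*(-w + x - z)) dw = (-y) dw, which multiplied by dy ∧ dz gives (-y) dy ∧ dz ∧ dw
  d(2*x*z) includes (∂/∂x)(2*x*z) dx = (2*z) dx, which multiplied by dz ∧ dw gives (2*z) dx ∧ dz ∧ dw
Collecting like 3-forms: d(omega) = (-w + y) dx ∧ dy ∧ dz + (y + 2*z) dx ∧ dz ∧ dw + (-y) dy ∧ dz ∧ dw.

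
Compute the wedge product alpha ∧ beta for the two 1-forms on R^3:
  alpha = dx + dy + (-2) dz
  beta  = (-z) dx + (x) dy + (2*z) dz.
alpha ∧ beta = (x + z) dx ∧ dy + (2*x + 2*z) dy ∧ dz

Distribute the wedge, using dx_i ∧ dx_j = -dx_j ∧ dx_i and dx_i ∧ dx_i = 0. For each pair (i, j) with i < j, the coefficient of dx_i ∧ dx_j in alpha ∧ beta is (alpha_i * beta_j - alpha_j * beta_i). Collecting: alpha ∧ beta = (x + z) dx ∧ dy + (2*x + 2*z) dy ∧ dz.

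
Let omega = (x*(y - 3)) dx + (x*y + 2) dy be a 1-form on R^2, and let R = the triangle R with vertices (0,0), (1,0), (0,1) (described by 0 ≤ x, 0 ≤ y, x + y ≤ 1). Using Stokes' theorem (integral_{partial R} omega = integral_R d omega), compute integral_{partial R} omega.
integral_(partial R) omega = 0

Stokes: integral_partial_R omega = integral_R d omega with d omega = (∂Q/∂x - ∂P/∂y) dx ∧ dy.
  ∂Q/∂x = y
  ∂P/∂y = x
  integrand = ∂Q/∂x - ∂P/∂y = -x + y.
Integrating over R: integral_0^1 integral_0^{1-x} (-x + y) dy dx = 0.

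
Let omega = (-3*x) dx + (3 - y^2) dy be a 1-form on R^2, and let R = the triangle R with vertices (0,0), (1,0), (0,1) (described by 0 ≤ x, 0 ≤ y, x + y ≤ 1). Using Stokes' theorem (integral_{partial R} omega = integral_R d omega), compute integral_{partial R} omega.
integral_(partial R) omega = 0

Stokes: integral_partial_R omega = integral_R d omega with d omega = (∂Q/∂x - ∂P/∂y) dx ∧ dy.
  ∂Q/∂x = 0
  ∂P/∂y = 0
  integrand = ∂Q/∂x - ∂P/∂y = 0.
Integrating over R: integral_0^1 integral_0^{1-x} (0) dy dx = 0.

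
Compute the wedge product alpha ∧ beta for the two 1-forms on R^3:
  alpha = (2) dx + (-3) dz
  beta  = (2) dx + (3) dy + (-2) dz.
alpha ∧ beta = (6) dx ∧ dy + (2) dx ∧ dz + (9) dy ∧ dz

Distribute the wedge, using dx_i ∧ dx_j = -dx_j ∧ dx_i and dx_i ∧ dx_i = 0. For each pair (i, j) with i < j, the coefficient of dx_i ∧ dx_j in alpha ∧ beta is (alpha_i * beta_j - alpha_j * beta_i). Collecting: alpha ∧ beta = (6) dx ∧ dy + (2) dx ∧ dz + (9) dy ∧ dz.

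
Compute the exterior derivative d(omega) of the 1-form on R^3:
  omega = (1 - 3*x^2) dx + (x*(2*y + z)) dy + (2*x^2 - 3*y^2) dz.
d(omega) = (2*y + z) dx ∧ dy + (4*x) dx ∧ dz + (-x - 6*y) dy ∧ dz

For a 1-form omega = sum_i f_i dx_i, the exterior derivative is
  d(omega) = sum_{i < j} (∂f_j/∂x_i - ∂f_i/∂x_j) dx_i ∧ dx_j.
  coefficient of dx ∧ dy: ∂f_2/∂x - ∂f_1/∂y = ∂(x*(2*y + z))/∂x - ∂(1 - 3*x^2)/∂y = 2*y + z
  coefficient of dx ∧ dz: ∂f_3/∂x - ∂f_1/∂z = ∂(2*x^2 - 3*y^2)/∂x - ∂(1 - 3*x^2)/∂z = 4*x
  coefficient of dy ∧ dz: ∂f_3/∂y - ∂f_2/∂z = ∂(2*x^2 - 3*y^2)/∂y - ∂(x*(2*y + z))/∂z = -x - 6*y
Assembling: d(omega) = (2*y + z) dx ∧ dy + (4*x) dx ∧ dz + (-x - 6*y) dy ∧ dz.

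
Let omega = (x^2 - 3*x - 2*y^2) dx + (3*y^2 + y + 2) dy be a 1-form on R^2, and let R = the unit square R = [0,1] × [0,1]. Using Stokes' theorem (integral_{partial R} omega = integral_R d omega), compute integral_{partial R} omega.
integral_(partial R) omega = 2

Stokes: integral_partial_R omega = integral_R d omega with d omega = (∂Q/∂x - ∂P/∂y) dx ∧ dy.
  ∂Q/∂x = 0
  ∂P/∂y = -4*y
  integrand = ∂Q/∂x - ∂P/∂y = 4*y.
Integrating over R: integral_0^1 integral_0^1 (4*y) dx dy = 2.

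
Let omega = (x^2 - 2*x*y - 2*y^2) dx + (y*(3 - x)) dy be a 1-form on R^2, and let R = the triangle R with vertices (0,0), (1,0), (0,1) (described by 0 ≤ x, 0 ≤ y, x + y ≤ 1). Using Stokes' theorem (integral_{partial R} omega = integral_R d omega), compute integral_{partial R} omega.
integral_(partial R) omega = 5/6

Stokes: integral_partial_R omega = integral_R d omega with d omega = (∂Q/∂x - ∂P/∂y) dx ∧ dy.
  ∂Q/∂x = -y
  ∂P/∂y = -2*x - 4*y
  integrand = ∂Q/∂x - ∂P/∂y = 2*x + 3*y.
Integrating over R: integral_0^1 integral_0^{1-x} (2*x + 3*y) dy dx = 5/6.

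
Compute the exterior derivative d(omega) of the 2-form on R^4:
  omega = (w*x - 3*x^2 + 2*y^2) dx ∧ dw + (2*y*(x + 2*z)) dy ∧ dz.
d(omega) = (-4*y) dx ∧ dy ∧ dw + (2*y) dx ∧ dy ∧ dz

For a 2-form omega = sum_{i<j} g_{ij} dx_i ∧ dx_j, the exterior derivative is
  d(omega) = sum_{i<j} d(g_{ij}) ∧ dx_i ∧ dx_j = sum_{i<j, k} (∂g_{ij}/∂x_k) dx_k ∧ dx_i ∧ dx_j.
Expand each term, using dx_k ∧ dx_i ∧ dx_j = sgn(permutation) dx_{(a)} ∧ dx_{(b)} ∧ dx_{(c)} with (a < b < c) sorted:
  d(w*x - 3*x^2 + 2*y^2) includes (∂/∂y)(w*x - 3*x^2 + 2*y^2) dy = (4*y) dy, which multiplied by dx ∧ dw gives (-4*y) dx ∧ dy ∧ dw
  d(2*y*(x + 2*z)) includes (∂/∂x)(2*y*(x + 2*z)) dx = (2*y) dx, which multiplied by dy ∧ dz gives (2*y) dx ∧ dy ∧ dz
Collecting like 3-forms: d(omega) = (-4*y) dx ∧ dy ∧ dw + (2*y) dx ∧ dy ∧ dz.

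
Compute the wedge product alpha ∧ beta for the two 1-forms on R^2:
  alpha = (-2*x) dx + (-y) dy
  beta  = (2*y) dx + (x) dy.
alpha ∧ beta = (-2*x^2 + 2*y^2) dx ∧ dy

Distribute the wedge, using dx_i ∧ dx_j = -dx_j ∧ dx_i and dx_i ∧ dx_i = 0. For each pair (i, j) with i < j, the coefficient of dx_i ∧ dx_j in alpha ∧ beta is (alpha_i * beta_j - alpha_j * beta_i). Collecting: alpha ∧ beta = (-2*x^2 + 2*y^2) dx ∧ dy.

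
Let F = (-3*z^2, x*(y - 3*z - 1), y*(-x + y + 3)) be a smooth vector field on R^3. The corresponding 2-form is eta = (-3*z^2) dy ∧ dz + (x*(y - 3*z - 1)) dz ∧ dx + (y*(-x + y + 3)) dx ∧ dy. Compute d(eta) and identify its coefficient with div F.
d(eta) = (x) dx ∧ dy ∧ dz; div F = x

For a 2-form in R^3 of the form above, applying d gives a 3-form with coefficient ∂P/∂x + ∂Q/∂y + ∂R/∂z:
  ∂P/∂x = 0
  ∂Q/∂y = x
  ∂R/∂z = 0
Sum = x, which is exactly div F.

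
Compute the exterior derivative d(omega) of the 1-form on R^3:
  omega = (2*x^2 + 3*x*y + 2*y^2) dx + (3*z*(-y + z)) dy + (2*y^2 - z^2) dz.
d(omega) = (-3*x - 4*y) dx ∧ dy + (7*y - 6*z) dy ∧ dz

For a 1-form omega = sum_i f_i dx_i, the exterior derivative is
  d(omega) = sum_{i < j} (∂f_j/∂x_i - ∂f_i/∂x_j) dx_i ∧ dx_j.
  coefficient of dx ∧ dy: ∂f_2/∂x - ∂f_1/∂y = ∂(3*z*(-y + z))/∂x - ∂(2*x^2 + 3*x*y + 2*y^2)/∂y = -3*x - 4*y
  coefficient of dy ∧ dz: ∂f_3/∂y - ∂f_2/∂z = ∂(2*y^2 - z^2)/∂y - ∂(3*z*(-y + z))/∂z = 7*y - 6*z
Assembling: d(omega) = (-3*x - 4*y) dx ∧ dy + (7*y - 6*z) dy ∧ dz.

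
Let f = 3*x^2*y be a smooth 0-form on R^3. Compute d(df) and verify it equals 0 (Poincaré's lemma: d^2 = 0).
d(df) = 0

Step 1: df = sum_i (∂f/∂x_i) dx_i = (6*x*y) dx + (3*x^2) dy + (0) dz.
Step 2: Apply d again. Using the 1-form formula, the coefficient of dx ∧ dy in d(df) is ∂^2 f/∂x ∂y - ∂^2 f/∂y ∂x = (6*x) - (6*x) = 0 (equality of mixed partials for smooth f).
Similarly for dx ∧ dz and dy ∧ dz — all coefficients vanish. So d(df) = 0.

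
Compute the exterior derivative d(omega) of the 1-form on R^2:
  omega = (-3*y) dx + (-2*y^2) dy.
d(omega) = (3) dx ∧ dy

For a 1-form omega = sum_i f_i dx_i, the exterior derivative is
  d(omega) = sum_{i < j} (∂f_j/∂x_i - ∂f_i/∂x_j) dx_i ∧ dx_j.
  coefficient of dx ∧ dy: ∂f_2/∂x - ∂f_1/∂y = ∂(-2*y^2)/∂x - ∂(-3*y)/∂y = 3
Assembling: d(omega) = (3) dx ∧ dy.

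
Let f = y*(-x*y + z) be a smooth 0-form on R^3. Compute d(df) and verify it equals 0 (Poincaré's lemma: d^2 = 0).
d(df) = 0

Step 1: df = sum_i (∂f/∂x_i) dx_i = (-y^2) dx + (-2*x*y + z) dy + (y) dz.
Step 2: Apply d again. Using the 1-form formula, the coefficient of dx ∧ dy in d(df) is ∂^2 f/∂x ∂y - ∂^2 f/∂y ∂x = (-2*y) - (-2*y) = 0 (equality of mixed partials for smooth f).
Similarly for dx ∧ dz and dy ∧ dz — all coefficients vanish. So d(df) = 0.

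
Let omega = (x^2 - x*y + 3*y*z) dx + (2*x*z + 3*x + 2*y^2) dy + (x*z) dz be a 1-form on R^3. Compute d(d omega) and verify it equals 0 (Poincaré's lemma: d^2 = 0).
d(d omega) = 0

Step 1: d omega = sum_{i<j} (∂f_j/∂x_i - ∂f_i/∂x_j) dx_i ∧ dx_j:
  coeff of dx ∧ dy: x - z + 3
  coeff of dx ∧ dz: -3*y + z
  coeff of dy ∧ dz: -2*x
Step 2: Apply d again to each 2-form coefficient. The only possible 3-form in R^3 is dx ∧ dy ∧ dz, with coefficient
  ∂(coeff of dy∧dz)/∂x - ∂(coeff of dx∧dz)/∂y + ∂(coeff of dx∧dy)/∂z
  = ∂/∂x (-2*x) - ∂/∂y (-3*y + z) + ∂/∂z (x - z + 3).
Each of these terms simplifies to sums of mixed partials that cancel in pairs. The result is 0 (by equality of mixed partials for smooth functions — Schwarz / Clairaut).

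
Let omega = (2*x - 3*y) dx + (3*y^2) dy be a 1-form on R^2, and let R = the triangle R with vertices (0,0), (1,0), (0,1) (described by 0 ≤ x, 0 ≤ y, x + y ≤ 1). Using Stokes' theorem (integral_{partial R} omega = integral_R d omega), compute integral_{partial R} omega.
integral_(partial R) omega = 3/2

Stokes: integral_partial_R omega = integral_R d omega with d omega = (∂Q/∂x - ∂P/∂y) dx ∧ dy.
  ∂Q/∂x = 0
  ∂P/∂y = -3
  integrand = ∂Q/∂x - ∂P/∂y = 3.
Integrating over R: integral_0^1 integral_0^{1-x} (3) dy dx = 3/2.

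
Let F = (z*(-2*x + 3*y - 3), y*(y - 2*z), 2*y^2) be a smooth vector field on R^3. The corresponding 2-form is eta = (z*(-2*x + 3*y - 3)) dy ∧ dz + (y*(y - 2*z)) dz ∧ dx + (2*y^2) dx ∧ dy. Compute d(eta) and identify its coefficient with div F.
d(eta) = (2*y - 4*z) dx ∧ dy ∧ dz; div F = 2*y - 4*z

For a 2-form in R^3 of the form above, applying d gives a 3-form with coefficient ∂P/∂x + ∂Q/∂y + ∂R/∂z:
  ∂P/∂x = -2*z
  ∂Q/∂y = 2*y - 2*z
  ∂R/∂z = 0
Sum = 2*y - 4*z, which is exactly div F.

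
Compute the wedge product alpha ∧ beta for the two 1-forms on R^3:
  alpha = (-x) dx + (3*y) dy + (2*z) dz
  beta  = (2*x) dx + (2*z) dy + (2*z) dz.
alpha ∧ beta = (-2*x*(3*y + z)) dx ∧ dy + (-6*x*z) dx ∧ dz + (2*z*(3*y - 2*z)) dy ∧ dz

Distribute the wedge, using dx_i ∧ dx_j = -dx_j ∧ dx_i and dx_i ∧ dx_i = 0. For each pair (i, j) with i < j, the coefficient of dx_i ∧ dx_j in alpha ∧ beta is (alpha_i * beta_j - alpha_j * beta_i). Collecting: alpha ∧ beta = (-2*x*(3*y + z)) dx ∧ dy + (-6*x*z) dx ∧ dz + (2*z*(3*y - 2*z)) dy ∧ dz.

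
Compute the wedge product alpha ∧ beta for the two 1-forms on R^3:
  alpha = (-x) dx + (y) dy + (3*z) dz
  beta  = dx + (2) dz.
alpha ∧ beta = (-2*x - 3*z) dx ∧ dz + (-y) dx ∧ dy + (2*y) dy ∧ dz

Distribute the wedge, using dx_i ∧ dx_j = -dx_j ∧ dx_i and dx_i ∧ dx_i = 0. For each pair (i, j) with i < j, the coefficient of dx_i ∧ dx_j in alpha ∧ beta is (alpha_i * beta_j - alpha_j * beta_i). Collecting: alpha ∧ beta = (-2*x - 3*z) dx ∧ dz + (-y) dx ∧ dy + (2*y) dy ∧ dz.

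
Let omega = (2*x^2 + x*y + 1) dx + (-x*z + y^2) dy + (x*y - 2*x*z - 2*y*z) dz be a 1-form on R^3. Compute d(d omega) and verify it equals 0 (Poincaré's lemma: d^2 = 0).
d(d omega) = 0

Step 1: d omega = sum_{i<j} (∂f_j/∂x_i - ∂f_i/∂x_j) dx_i ∧ dx_j:
  coeff of dx ∧ dy: -x - z
  coeff of dx ∧ dz: y - 2*z
  coeff of dy ∧ dz: 2*x - 2*z
Step 2: Apply d again to each 2-form coefficient. The only possible 3-form in R^3 is dx ∧ dy ∧ dz, with coefficient
  ∂(coeff of dy∧dz)/∂x - ∂(coeff of dx∧dz)/∂y + ∂(coeff of dx∧dy)/∂z
  = ∂/∂x (2*x - 2*z) - ∂/∂y (y - 2*z) + ∂/∂z (-x - z).
Each of these terms simplifies to sums of mixed partials that cancel in pairs. The result is 0 (by equality of mixed partials for smooth functions — Schwarz / Clairaut).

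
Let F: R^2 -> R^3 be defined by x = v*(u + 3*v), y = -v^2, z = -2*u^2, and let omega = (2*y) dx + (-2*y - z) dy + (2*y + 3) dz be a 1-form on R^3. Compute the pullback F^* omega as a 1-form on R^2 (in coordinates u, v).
F^* omega = (8*u*v^2 - 12*u - 2*v^3) du + (2*v*(-2*u^2 - u*v - 8*v^2)) dv

Using F^*(f dg) = (f ∘ F) d(g ∘ F), substitute each coordinate x_i by F_i(u, v) in f_i, and replace dx_i by d F_i = (∂F_i/∂u) du + (∂F_i/∂v) dv.
  For the x component: f_1(F) = -2*v^2; d F_1 = (v) du + (u + 6*v) dv
  For the y component: f_2(F) = 2*u^2 + 2*v^2; d F_2 = (0) du + (-2*v) dv
  For the z component: f_3(F) = 3 - 2*v^2; d F_3 = (-4*u) du + (0) dv
Combining and collecting du, dv coefficients:
  coeff of du: 8*u*v^2 - 12*u - 2*v^3
  coeff of dv: 2*v*(-2*u^2 - u*v - 8*v^2)
F^* omega = (8*u*v^2 - 12*u - 2*v^3) du + (2*v*(-2*u^2 - u*v - 8*v^2)) dv.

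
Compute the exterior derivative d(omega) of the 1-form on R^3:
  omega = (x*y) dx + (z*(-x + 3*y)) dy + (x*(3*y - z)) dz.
d(omega) = (-x - z) dx ∧ dy + (3*y - z) dx ∧ dz + (4*x - 3*y) dy ∧ dz

For a 1-form omega = sum_i f_i dx_i, the exterior derivative is
  d(omega) = sum_{i < j} (∂f_j/∂x_i - ∂f_i/∂x_j) dx_i ∧ dx_j.
  coefficient of dx ∧ dy: ∂f_2/∂x - ∂f_1/∂y = ∂(z*(-x + 3*y))/∂x - ∂(x*y)/∂y = -x - z
  coefficient of dx ∧ dz: ∂f_3/∂x - ∂f_1/∂z = ∂(x*(3*y - z))/∂x - ∂(x*y)/∂z = 3*y - z
  coefficient of dy ∧ dz: ∂f_3/∂y - ∂f_2/∂z = ∂(x*(3*y - z))/∂y - ∂(z*(-x + 3*y))/∂z = 4*x - 3*y
Assembling: d(omega) = (-x - z) dx ∧ dy + (3*y - z) dx ∧ dz + (4*x - 3*y) dy ∧ dz.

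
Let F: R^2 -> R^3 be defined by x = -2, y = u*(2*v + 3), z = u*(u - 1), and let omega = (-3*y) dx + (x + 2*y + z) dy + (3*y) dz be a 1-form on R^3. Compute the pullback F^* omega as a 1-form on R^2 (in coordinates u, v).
F^* omega = (14*u^2*v + 21*u^2 + 8*u*v^2 + 16*u*v + 6*u - 4*v - 6) du + (2*u*(u^2 + 4*u*v + 5*u - 2)) dv

Using F^*(f dg) = (f ∘ F) d(g ∘ F), substitute each coordinate x_i by F_i(u, v) in f_i, and replace dx_i by d F_i = (∂F_i/∂u) du + (∂F_i/∂v) dv.
  For the x component: f_1(F) = 3*u*(-2*v - 3); d F_1 = (0) du + (0) dv
  For the y component: f_2(F) = u^2 + 4*u*v + 5*u - 2; d F_2 = (2*v + 3) du + (2*u) dv
  For the z component: f_3(F) = 3*u*(2*v + 3); d F_3 = (2*u - 1) du + (0) dv
Combining and collecting du, dv coefficients:
  coeff of du: 14*u^2*v + 21*u^2 + 8*u*v^2 + 16*u*v + 6*u - 4*v - 6
  coeff of dv: 2*u*(u^2 + 4*u*v + 5*u - 2)
F^* omega = (14*u^2*v + 21*u^2 + 8*u*v^2 + 16*u*v + 6*u - 4*v - 6) du + (2*u*(u^2 + 4*u*v + 5*u - 2)) dv.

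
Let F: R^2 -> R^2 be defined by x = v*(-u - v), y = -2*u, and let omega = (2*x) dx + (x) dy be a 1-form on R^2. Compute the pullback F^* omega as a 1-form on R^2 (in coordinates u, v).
F^* omega = (2*v*(u*v + u + v^2 + v)) du + (2*v*(u^2 + 3*u*v + 2*v^2)) dv

Using F^*(f dg) = (f ∘ F) d(g ∘ F), substitute each coordinate x_i by F_i(u, v) in f_i, and replace dx_i by d F_i = (∂F_i/∂u) du + (∂F_i/∂v) dv.
  For the x component: f_1(F) = 2*v*(-u - v); d F_1 = (-v) du + (-u - 2*v) dv
  For the y component: f_2(F) = v*(-u - v); d F_2 = (-2) du + (0) dv
Combining and collecting du, dv coefficients:
  coeff of du: 2*v*(u*v + u + v^2 + v)
  coeff of dv: 2*v*(u^2 + 3*u*v + 2*v^2)
F^* omega = (2*v*(u*v + u + v^2 + v)) du + (2*v*(u^2 + 3*u*v + 2*v^2)) dv.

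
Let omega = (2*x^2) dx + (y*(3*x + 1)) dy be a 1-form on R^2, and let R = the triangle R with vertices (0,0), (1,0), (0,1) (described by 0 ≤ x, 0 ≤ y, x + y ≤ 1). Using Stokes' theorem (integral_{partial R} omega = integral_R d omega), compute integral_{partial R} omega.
integral_(partial R) omega = 1/2

Stokes: integral_partial_R omega = integral_R d omega with d omega = (∂Q/∂x - ∂P/∂y) dx ∧ dy.
  ∂Q/∂x = 3*y
  ∂P/∂y = 0
  integrand = ∂Q/∂x - ∂P/∂y = 3*y.
Integrating over R: integral_0^1 integral_0^{1-x} (3*y) dy dx = 1/2.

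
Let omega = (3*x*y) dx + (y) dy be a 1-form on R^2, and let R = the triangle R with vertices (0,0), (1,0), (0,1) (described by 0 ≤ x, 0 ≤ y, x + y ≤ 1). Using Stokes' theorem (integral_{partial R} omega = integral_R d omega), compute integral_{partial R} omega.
integral_(partial R) omega = -1/2

Stokes: integral_partial_R omega = integral_R d omega with d omega = (∂Q/∂x - ∂P/∂y) dx ∧ dy.
  ∂Q/∂x = 0
  ∂P/∂y = 3*x
  integrand = ∂Q/∂x - ∂P/∂y = -3*x.
Integrating over R: integral_0^1 integral_0^{1-x} (-3*x) dy dx = -1/2.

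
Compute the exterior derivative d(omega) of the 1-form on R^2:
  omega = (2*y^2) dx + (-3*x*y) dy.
d(omega) = (-7*y) dx ∧ dy

For a 1-form omega = sum_i f_i dx_i, the exterior derivative is
  d(omega) = sum_{i < j} (∂f_j/∂x_i - ∂f_i/∂x_j) dx_i ∧ dx_j.
  coefficient of dx ∧ dy: ∂f_2/∂x - ∂f_1/∂y = ∂(-3*x*y)/∂x - ∂(2*y^2)/∂y = -7*y
Assembling: d(omega) = (-7*y) dx ∧ dy.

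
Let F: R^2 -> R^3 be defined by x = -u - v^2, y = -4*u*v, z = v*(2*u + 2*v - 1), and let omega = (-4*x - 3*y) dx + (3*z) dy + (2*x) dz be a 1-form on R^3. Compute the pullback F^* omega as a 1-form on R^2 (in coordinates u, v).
F^* omega = (-24*u*v^2 - 16*u*v - 4*u - 28*v^3 + 8*v^2) du + (-24*u^2*v - 4*u^2 - 52*u*v^2 - 4*u*v + 2*u - 16*v^3 + 2*v^2) dv

Using F^*(f dg) = (f ∘ F) d(g ∘ F), substitute each coordinate x_i by F_i(u, v) in f_i, and replace dx_i by d F_i = (∂F_i/∂u) du + (∂F_i/∂v) dv.
  For the x component: f_1(F) = 12*u*v + 4*u + 4*v^2; d F_1 = (-1) du + (-2*v) dv
  For the y component: f_2(F) = 3*v*(2*u + 2*v - 1); d F_2 = (-4*v) du + (-4*u) dv
  For the z component: f_3(F) = -2*u - 2*v^2; d F_3 = (2*v) du + (2*u + 4*v - 1) dv
Combining and collecting du, dv coefficients:
  coeff of du: -24*u*v^2 - 16*u*v - 4*u - 28*v^3 + 8*v^2
  coeff of dv: -24*u^2*v - 4*u^2 - 52*u*v^2 - 4*u*v + 2*u - 16*v^3 + 2*v^2
F^* omega = (-24*u*v^2 - 16*u*v - 4*u - 28*v^3 + 8*v^2) du + (-24*u^2*v - 4*u^2 - 52*u*v^2 - 4*u*v + 2*u - 16*v^3 + 2*v^2) dv.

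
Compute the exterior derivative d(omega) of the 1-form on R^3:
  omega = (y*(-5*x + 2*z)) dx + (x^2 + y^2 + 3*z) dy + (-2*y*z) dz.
d(omega) = (7*x - 2*z) dx ∧ dy + (-2*y) dx ∧ dz + (-2*z - 3) dy ∧ dz

For a 1-form omega = sum_i f_i dx_i, the exterior derivative is
  d(omega) = sum_{i < j} (∂f_j/∂x_i - ∂f_i/∂x_j) dx_i ∧ dx_j.
  coefficient of dx ∧ dy: ∂f_2/∂x - ∂f_1/∂y = ∂(x^2 + y^2 + 3*z)/∂x - ∂(y*(-5*x + 2*z))/∂y = 7*x - 2*z
  coefficient of dx ∧ dz: ∂f_3/∂x - ∂f_1/∂z = ∂(-2*y*z)/∂x - ∂(y*(-5*x + 2*z))/∂z = -2*y
  coefficient of dy ∧ dz: ∂f_3/∂y - ∂f_2/∂z = ∂(-2*y*z)/∂y - ∂(x^2 + y^2 + 3*z)/∂z = -2*z - 3
Assembling: d(omega) = (7*x - 2*z) dx ∧ dy + (-2*y) dx ∧ dz + (-2*z - 3) dy ∧ dz.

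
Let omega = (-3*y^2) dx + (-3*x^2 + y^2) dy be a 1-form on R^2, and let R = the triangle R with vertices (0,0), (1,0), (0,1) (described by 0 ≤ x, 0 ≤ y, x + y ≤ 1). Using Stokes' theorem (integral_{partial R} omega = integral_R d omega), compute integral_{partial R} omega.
integral_(partial R) omega = 0

Stokes: integral_partial_R omega = integral_R d omega with d omega = (∂Q/∂x - ∂P/∂y) dx ∧ dy.
  ∂Q/∂x = -6*x
  ∂P/∂y = -6*y
  integrand = ∂Q/∂x - ∂P/∂y = -6*x + 6*y.
Integrating over R: integral_0^1 integral_0^{1-x} (-6*x + 6*y) dy dx = 0.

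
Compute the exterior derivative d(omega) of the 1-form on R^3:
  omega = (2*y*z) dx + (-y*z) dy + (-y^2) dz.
d(omega) = (-2*z) dx ∧ dy + (-2*y) dx ∧ dz + (-y) dy ∧ dz

For a 1-form omega = sum_i f_i dx_i, the exterior derivative is
  d(omega) = sum_{i < j} (∂f_j/∂x_i - ∂f_i/∂x_j) dx_i ∧ dx_j.
  coefficient of dx ∧ dy: ∂f_2/∂x - ∂f_1/∂y = ∂(-y*z)/∂x - ∂(2*y*z)/∂y = -2*z
  coefficient of dx ∧ dz: ∂f_3/∂x - ∂f_1/∂z = ∂(-y^2)/∂x - ∂(2*y*z)/∂z = -2*y
  coefficient of dy ∧ dz: ∂f_3/∂y - ∂f_2/∂z = ∂(-y^2)/∂y - ∂(-y*z)/∂z = -y
Assembling: d(omega) = (-2*z) dx ∧ dy + (-2*y) dx ∧ dz + (-y) dy ∧ dz.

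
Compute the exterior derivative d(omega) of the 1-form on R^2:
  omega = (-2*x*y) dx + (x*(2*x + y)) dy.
d(omega) = (6*x + y) dx ∧ dy

For a 1-form omega = sum_i f_i dx_i, the exterior derivative is
  d(omega) = sum_{i < j} (∂f_j/∂x_i - ∂f_i/∂x_j) dx_i ∧ dx_j.
  coefficient of dx ∧ dy: ∂f_2/∂x - ∂f_1/∂y = ∂(x*(2*x + y))/∂x - ∂(-2*x*y)/∂y = 6*x + y
Assembling: d(omega) = (6*x + y) dx ∧ dy.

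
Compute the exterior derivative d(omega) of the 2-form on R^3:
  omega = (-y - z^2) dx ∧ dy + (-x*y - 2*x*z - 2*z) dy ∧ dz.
d(omega) = (-y - 4*z) dx ∧ dy ∧ dz

For a 2-form omega = sum_{i<j} g_{ij} dx_i ∧ dx_j, the exterior derivative is
  d(omega) = sum_{i<j} d(g_{ij}) ∧ dx_i ∧ dx_j = sum_{i<j, k} (∂g_{ij}/∂x_k) dx_k ∧ dx_i ∧ dx_j.
Expand each term, using dx_k ∧ dx_i ∧ dx_j = sgn(permutation) dx_{(a)} ∧ dx_{(b)} ∧ dx_{(c)} with (a < b < c) sorted:
  d(-y - z^2) includes (∂/∂z)(-y - z^2) dz = (-2*z) dz, which multiplied by dx ∧ dy gives (-2*z) dx ∧ dy ∧ dz
  d(-x*y - 2*x*z - 2*z) includes (∂/∂x)(-x*y - 2*x*z - 2*z) dx = (-y - 2*z) dx, which multiplied by dy ∧ dz gives (-y - 2*z) dx ∧ dy ∧ dz
Collecting like 3-forms: d(omega) = (-y - 4*z) dx ∧ dy ∧ dz.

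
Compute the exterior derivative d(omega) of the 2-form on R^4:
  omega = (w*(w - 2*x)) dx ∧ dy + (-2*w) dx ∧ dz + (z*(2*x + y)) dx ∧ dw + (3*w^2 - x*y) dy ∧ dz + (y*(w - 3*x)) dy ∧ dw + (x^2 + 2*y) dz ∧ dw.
d(omega) = (2*w - 2*x - 3*y - z) dx ∧ dy ∧ dw + (-y - 2) dx ∧ dz ∧ dw + (-y) dx ∧ dy ∧ dz + (6*w + 2) dy ∧ dz ∧ dw

For a 2-form omega = sum_{i<j} g_{ij} dx_i ∧ dx_j, the exterior derivative is
  d(omega) = sum_{i<j} d(g_{ij}) ∧ dx_i ∧ dx_j = sum_{i<j, k} (∂g_{ij}/∂x_k) dx_k ∧ dx_i ∧ dx_j.
Expand each term, using dx_k ∧ dx_i ∧ dx_j = sgn(permutation) dx_{(a)} ∧ dx_{(b)} ∧ dx_{(c)} with (a < b < c) sorted:
  d(w*(w - 2*x)) includes (∂/∂w)(w*(w - 2*x)) dw = (2*w - 2*x) dw, which multiplied by dx ∧ dy gives (2*w - 2*x) dx ∧ dy ∧ dw
  d(-2*w) includes (∂/∂w)(-2*w) dw = (-2) dw, which multiplied by dx ∧ dz gives (-2) dx ∧ dz ∧ dw
  d(z*(2*x + y)) includes (∂/∂y)(z*(2*x + y)) dy = (z) dy, which multiplied by dx ∧ dw gives (-z) dx ∧ dy ∧ dw
  d(z*(2*x + y)) includes (∂/∂z)(z*(2*x + y)) dz = (2*x + y) dz, which multiplied by dx ∧ dw gives (-2*x - y) dx ∧ dz ∧ dw
  d(3*w^2 - x*y) includes (∂/∂x)(3*w^2 - x*y) dx = (-y) dx, which multiplied by dy ∧ dz gives (-y) dx ∧ dy ∧ dz
  d(3*w^2 - x*y) includes (∂/∂w)(3*w^2 - x*y) dw = (6*w) dw, which multiplied by dy ∧ dz gives (6*w) dy ∧ dz ∧ dw
  d(y*(w - 3*x)) includes (∂/∂x)(y*(w - 3*x)) dx = (-3*y) dx, which multiplied by dy ∧ dw gives (-3*y) dx ∧ dy ∧ dw
  d(x^2 + 2*y) includes (∂/∂x)(x^2 + 2*y) dx = (2*x) dx, which multiplied by dz ∧ dw gives (2*x) dx ∧ dz ∧ dw
  d(x^2 + 2*y) includes (∂/∂y)(x^2 + 2*y) dy = (2) dy, which multiplied by dz ∧ dw gives (2) dy ∧ dz ∧ dw
Collecting like 3-forms: d(omega) = (2*w - 2*x - 3*y - z) dx ∧ dy ∧ dw + (-y - 2) dx ∧ dz ∧ dw + (-y) dx ∧ dy ∧ dz + (6*w + 2) dy ∧ dz ∧ dw.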